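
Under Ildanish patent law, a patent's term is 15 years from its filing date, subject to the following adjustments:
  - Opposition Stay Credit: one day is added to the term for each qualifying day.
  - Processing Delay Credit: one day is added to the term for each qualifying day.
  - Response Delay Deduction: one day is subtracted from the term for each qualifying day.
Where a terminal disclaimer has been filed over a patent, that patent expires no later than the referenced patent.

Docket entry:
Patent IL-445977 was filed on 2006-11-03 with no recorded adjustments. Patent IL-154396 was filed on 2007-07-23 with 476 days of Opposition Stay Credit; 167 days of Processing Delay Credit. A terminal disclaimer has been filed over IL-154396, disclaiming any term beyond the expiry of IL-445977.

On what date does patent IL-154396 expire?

Natural term of IL-154396:
  Base: filing + 15 years → 23 July 2022.
  Opposition Stay Credit: +476 days → 11 November 2023.
  Processing Delay Credit: +167 days → 26 April 2024.
Expiry of referenced patent IL-445977:
  Base: filing + 15 years → 3 November 2021.
Terminal disclaimer: IL-154396 expires on the earlier of 26 April 2024 and 3 November 2021.

2021-11-03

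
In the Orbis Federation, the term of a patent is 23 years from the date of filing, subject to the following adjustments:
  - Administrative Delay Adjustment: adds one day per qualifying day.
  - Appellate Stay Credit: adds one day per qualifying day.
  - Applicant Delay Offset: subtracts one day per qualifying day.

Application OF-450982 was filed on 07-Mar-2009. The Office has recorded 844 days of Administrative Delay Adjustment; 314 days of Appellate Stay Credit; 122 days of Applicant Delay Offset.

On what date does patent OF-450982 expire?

Base term: filing date + 23 years → 7 March 2032.
Administrative Delay Adjustment: +844 days → 29 June 2034.
Appellate Stay Credit: +314 days → 9 May 2035.
Applicant Delay Offset: −122 days → 7 January 2035.

January 7, 2035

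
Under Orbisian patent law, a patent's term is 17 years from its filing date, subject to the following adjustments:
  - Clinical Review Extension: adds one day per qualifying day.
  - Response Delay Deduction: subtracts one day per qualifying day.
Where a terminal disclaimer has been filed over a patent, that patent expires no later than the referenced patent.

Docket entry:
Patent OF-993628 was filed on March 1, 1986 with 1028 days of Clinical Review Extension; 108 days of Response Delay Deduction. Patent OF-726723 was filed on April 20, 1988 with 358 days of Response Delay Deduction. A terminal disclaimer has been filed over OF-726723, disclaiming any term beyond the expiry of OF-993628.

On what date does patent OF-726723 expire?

2004-04-27

Natural term of OF-726723:
  Base: filing + 17 years → 20 April 2005.
  Response Delay Deduction: −358 days → 27 April 2004.
Expiry of referenced patent OF-993628:
  Base: filing + 17 years → 1 March 2003.
  Clinical Review Extension: +1028 days → 23 December 2005.
  Response Delay Deduction: −108 days → 6 September 2005.
Terminal disclaimer: OF-726723 expires on the earlier of 27 April 2004 and 6 September 2005.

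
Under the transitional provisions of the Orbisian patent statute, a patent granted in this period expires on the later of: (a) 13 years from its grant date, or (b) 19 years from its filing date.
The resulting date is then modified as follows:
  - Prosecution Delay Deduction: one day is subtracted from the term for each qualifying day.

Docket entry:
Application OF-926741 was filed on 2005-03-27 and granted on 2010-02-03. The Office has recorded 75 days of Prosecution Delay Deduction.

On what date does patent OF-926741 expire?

(a) grant + 13 years → 3 February 2023.
(b) filing + 19 years → 27 March 2024.
Later of the two: 27 March 2024.
Prosecution Delay Deduction: −75 days → 12 January 2024.

2024-01-12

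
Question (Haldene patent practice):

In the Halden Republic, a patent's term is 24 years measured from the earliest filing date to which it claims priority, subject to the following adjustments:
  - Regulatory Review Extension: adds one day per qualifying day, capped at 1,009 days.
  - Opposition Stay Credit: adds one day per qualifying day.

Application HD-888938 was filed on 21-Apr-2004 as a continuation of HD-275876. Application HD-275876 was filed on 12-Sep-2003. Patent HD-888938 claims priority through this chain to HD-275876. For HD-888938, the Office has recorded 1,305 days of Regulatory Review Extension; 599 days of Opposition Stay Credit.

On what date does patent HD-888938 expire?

Earliest priority filing: 12 September 2003.
Base term: 12 September 2003 + 24 years → 12 September 2027.
Regulatory Review Extension: 1305 days claimed exceeds the 1009-day cap, so +1009 days → 17 June 2030.
Opposition Stay Credit: +599 days → 6 February 2032.

February 6, 2032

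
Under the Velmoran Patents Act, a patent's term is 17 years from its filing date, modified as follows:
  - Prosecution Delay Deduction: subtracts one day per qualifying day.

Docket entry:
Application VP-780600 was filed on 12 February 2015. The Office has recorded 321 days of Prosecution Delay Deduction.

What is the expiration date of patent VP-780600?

2031-03-28

Base term: filing date + 17 years → 12 February 2032.
Prosecution Delay Deduction: −321 days → 28 March 2031.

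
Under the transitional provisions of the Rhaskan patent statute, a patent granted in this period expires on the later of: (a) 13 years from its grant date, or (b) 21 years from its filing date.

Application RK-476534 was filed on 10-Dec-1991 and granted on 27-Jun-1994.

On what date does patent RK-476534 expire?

2012-12-10

(a) grant + 13 years → 27 June 2007.
(b) filing + 21 years → 10 December 2012.
Later of the two: 10 December 2012.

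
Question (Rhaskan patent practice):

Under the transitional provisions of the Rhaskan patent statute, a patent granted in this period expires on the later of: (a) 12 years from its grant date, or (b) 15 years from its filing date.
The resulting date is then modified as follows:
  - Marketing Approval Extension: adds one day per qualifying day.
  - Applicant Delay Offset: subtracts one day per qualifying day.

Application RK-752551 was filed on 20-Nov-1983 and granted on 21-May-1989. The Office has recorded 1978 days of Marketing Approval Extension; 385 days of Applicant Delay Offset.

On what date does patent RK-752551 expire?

2005-09-30

(a) grant + 12 years → 21 May 2001.
(b) filing + 15 years → 20 November 1998.
Later of the two: 21 May 2001.
Marketing Approval Extension: +1978 days → 20 October 2006.
Applicant Delay Offset: −385 days → 30 September 2005.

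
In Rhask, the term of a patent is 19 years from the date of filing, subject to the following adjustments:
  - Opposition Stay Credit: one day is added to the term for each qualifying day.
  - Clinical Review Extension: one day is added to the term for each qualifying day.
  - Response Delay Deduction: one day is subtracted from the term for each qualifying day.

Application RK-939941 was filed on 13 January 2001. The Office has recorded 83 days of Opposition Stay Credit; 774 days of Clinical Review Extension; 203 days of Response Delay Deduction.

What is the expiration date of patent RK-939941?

Base term: filing date + 19 years → 13 January 2020.
Opposition Stay Credit: +83 days → 5 April 2020.
Clinical Review Extension: +774 days → 19 May 2022.
Response Delay Deduction: −203 days → 28 October 2021.

2021-10-28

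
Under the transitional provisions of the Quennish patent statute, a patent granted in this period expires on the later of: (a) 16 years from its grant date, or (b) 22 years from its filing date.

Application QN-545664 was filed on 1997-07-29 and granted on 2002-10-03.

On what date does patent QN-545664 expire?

(a) grant + 16 years → 3 October 2018.
(b) filing + 22 years → 29 July 2019.
Later of the two: 29 July 2019.

July 29, 2019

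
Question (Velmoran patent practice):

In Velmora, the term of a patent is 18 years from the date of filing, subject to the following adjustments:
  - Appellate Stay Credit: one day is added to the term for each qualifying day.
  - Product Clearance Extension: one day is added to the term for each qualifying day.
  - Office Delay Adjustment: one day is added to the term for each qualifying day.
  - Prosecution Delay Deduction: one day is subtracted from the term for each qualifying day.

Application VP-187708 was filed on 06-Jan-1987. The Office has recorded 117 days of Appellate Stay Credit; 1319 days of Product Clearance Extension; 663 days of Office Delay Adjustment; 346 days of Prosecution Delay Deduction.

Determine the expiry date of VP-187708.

2009-10-25

Base term: filing date + 18 years → 6 January 2005.
Appellate Stay Credit: +117 days → 3 May 2005.
Product Clearance Extension: +1319 days → 12 December 2008.
Office Delay Adjustment: +663 days → 6 October 2010.
Prosecution Delay Deduction: −346 days → 25 October 2009.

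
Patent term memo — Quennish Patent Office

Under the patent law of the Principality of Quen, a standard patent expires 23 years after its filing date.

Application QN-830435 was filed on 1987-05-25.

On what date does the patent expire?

May 25, 2010

Filing date + 23 years → 25 May 2010.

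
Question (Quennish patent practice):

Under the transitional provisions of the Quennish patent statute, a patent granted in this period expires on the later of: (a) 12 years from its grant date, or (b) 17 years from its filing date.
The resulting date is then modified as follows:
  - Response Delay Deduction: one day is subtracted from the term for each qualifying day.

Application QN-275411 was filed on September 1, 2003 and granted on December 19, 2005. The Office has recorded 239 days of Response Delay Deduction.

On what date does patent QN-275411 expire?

(a) grant + 12 years → 19 December 2017.
(b) filing + 17 years → 1 September 2020.
Later of the two: 1 September 2020.
Response Delay Deduction: −239 days → 6 January 2020.

2020-01-06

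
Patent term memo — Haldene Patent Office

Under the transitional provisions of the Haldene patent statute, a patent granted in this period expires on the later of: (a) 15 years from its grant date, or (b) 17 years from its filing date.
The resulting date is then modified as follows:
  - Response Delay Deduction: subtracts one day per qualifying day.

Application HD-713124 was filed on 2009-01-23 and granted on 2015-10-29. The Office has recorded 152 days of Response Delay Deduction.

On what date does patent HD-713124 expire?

May 30, 2030

(a) grant + 15 years → 29 October 2030.
(b) filing + 17 years → 23 January 2026.
Later of the two: 29 October 2030.
Response Delay Deduction: −152 days → 30 May 2030.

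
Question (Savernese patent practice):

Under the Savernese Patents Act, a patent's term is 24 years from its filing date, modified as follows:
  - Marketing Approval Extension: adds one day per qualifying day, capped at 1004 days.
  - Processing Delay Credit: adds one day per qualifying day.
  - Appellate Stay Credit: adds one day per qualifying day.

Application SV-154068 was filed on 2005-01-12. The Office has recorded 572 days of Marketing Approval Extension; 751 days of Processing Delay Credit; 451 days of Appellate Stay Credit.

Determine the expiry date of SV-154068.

Base term: filing date + 24 years → 12 January 2029.
Marketing Approval Extension: 572 days (within the 1004-day cap) → +572 days → 7 August 2030.
Processing Delay Credit: +751 days → 27 August 2032.
Appellate Stay Credit: +451 days → 21 November 2033.

November 21, 2033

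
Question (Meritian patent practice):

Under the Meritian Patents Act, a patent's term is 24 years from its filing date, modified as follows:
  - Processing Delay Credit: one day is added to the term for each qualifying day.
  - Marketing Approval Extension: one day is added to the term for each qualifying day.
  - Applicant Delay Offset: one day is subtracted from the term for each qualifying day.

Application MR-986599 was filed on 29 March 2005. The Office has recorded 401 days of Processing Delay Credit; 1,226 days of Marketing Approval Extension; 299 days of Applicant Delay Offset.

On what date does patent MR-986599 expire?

Base term: filing date + 24 years → 29 March 2029.
Processing Delay Credit: +401 days → 4 May 2030.
Marketing Approval Extension: +1226 days → 11 September 2033.
Applicant Delay Offset: −299 days → 16 November 2032.

2032-11-16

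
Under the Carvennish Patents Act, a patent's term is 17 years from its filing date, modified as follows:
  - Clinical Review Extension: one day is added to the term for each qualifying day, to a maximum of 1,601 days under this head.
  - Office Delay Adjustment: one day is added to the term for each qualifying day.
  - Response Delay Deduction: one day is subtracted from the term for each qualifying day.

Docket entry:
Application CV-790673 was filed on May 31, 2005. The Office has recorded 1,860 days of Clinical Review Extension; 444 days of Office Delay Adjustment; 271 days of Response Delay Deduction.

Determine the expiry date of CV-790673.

Base term: filing date + 17 years → 31 May 2022.
Clinical Review Extension: 1860 days claimed exceeds the 1601-day cap, so +1601 days → 18 October 2026.
Office Delay Adjustment: +444 days → 5 January 2028.
Response Delay Deduction: −271 days → 9 April 2027.

2027-04-09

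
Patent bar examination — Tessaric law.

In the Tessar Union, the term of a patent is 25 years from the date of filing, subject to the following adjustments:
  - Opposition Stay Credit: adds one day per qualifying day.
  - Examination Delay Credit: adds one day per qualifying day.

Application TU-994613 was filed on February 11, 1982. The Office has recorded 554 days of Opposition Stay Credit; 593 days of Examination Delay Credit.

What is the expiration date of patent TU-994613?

2010-04-03

Base term: filing date + 25 years → 11 February 2007.
Opposition Stay Credit: +554 days → 18 August 2008.
Examination Delay Credit: +593 days → 3 April 2010.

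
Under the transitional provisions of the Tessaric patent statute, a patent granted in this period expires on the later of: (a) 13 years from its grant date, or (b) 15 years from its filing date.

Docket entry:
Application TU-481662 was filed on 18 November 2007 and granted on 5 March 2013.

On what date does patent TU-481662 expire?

(a) grant + 13 years → 5 March 2026.
(b) filing + 15 years → 18 November 2022.
Later of the two: 5 March 2026.

March 5, 2026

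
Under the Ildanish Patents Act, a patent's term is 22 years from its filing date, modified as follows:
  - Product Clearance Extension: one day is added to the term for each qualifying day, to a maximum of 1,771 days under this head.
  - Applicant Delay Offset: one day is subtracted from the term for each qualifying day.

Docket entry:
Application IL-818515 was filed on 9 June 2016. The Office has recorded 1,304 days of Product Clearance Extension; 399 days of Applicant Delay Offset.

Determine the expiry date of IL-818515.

November 30, 2040

Base term: filing date + 22 years → 9 June 2038.
Product Clearance Extension: 1304 days (within the 1771-day cap) → +1304 days → 3 January 2042.
Applicant Delay Offset: −399 days → 30 November 2040.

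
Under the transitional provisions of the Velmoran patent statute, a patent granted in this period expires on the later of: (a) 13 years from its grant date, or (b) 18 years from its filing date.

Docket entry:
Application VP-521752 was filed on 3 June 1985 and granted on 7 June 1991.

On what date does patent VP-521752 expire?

(a) grant + 13 years → 7 June 2004.
(b) filing + 18 years → 3 June 2003.
Later of the two: 7 June 2004.

2004-06-07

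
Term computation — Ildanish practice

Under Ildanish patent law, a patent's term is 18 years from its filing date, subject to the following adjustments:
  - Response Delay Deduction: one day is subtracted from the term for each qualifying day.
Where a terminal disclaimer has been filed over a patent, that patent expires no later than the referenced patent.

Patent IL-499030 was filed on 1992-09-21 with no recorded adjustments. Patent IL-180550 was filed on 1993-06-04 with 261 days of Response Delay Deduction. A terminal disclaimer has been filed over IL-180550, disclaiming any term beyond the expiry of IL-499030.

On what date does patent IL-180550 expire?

Natural term of IL-180550:
  Base: filing + 18 years → 4 June 2011.
  Response Delay Deduction: −261 days → 16 September 2010.
Expiry of referenced patent IL-499030:
  Base: filing + 18 years → 21 September 2010.
Terminal disclaimer: IL-180550 expires on the earlier of 16 September 2010 and 21 September 2010.

September 16, 2010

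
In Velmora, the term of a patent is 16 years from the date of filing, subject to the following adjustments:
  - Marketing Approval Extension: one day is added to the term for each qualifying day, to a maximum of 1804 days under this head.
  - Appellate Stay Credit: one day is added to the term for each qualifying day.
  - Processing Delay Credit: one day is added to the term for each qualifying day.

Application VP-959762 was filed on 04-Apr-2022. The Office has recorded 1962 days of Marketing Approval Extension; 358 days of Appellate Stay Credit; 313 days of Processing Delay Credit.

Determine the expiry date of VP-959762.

January 12, 2045

Base term: filing date + 16 years → 4 April 2038.
Marketing Approval Extension: 1962 days claimed exceeds the 1804-day cap, so +1804 days → 13 March 2043.
Appellate Stay Credit: +358 days → 5 March 2044.
Processing Delay Credit: +313 days → 12 January 2045.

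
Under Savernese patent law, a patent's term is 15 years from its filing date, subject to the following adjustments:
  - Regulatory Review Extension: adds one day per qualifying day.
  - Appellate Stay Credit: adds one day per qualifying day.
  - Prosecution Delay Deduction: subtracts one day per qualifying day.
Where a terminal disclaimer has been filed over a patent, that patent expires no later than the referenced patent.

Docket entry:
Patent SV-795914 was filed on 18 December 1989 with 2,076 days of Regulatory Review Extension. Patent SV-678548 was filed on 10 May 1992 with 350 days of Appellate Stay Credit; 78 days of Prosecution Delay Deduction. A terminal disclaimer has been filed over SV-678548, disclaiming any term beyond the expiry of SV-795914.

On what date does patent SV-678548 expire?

February 6, 2008

Natural term of SV-678548:
  Base: filing + 15 years → 10 May 2007.
  Appellate Stay Credit: +350 days → 24 April 2008.
  Prosecution Delay Deduction: −78 days → 6 February 2008.
Expiry of referenced patent SV-795914:
  Base: filing + 15 years → 18 December 2004.
  Regulatory Review Extension: +2076 days → 25 August 2010.
Terminal disclaimer: SV-678548 expires on the earlier of 6 February 2008 and 25 August 2010.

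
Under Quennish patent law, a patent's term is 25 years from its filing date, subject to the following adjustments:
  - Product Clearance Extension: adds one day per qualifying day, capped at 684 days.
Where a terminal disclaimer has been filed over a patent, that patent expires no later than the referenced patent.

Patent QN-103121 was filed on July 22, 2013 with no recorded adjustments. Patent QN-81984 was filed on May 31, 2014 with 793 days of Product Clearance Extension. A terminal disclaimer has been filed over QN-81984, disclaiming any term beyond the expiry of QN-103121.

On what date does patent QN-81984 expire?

Natural term of QN-81984:
  Base: filing + 25 years → 31 May 2039.
  Product Clearance Extension: 793 days claimed exceeds the 684-day cap, so +684 days → 14 April 2041.
Expiry of referenced patent QN-103121:
  Base: filing + 25 years → 22 July 2038.
Terminal disclaimer: QN-81984 expires on the earlier of 14 April 2041 and 22 July 2038.

2038-07-22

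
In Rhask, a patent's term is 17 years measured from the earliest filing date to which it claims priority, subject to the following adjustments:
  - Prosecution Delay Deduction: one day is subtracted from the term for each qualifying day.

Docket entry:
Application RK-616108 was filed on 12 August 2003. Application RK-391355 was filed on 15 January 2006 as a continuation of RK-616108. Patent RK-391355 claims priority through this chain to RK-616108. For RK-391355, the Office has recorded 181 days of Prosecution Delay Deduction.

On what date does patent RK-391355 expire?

Earliest priority filing: 12 August 2003.
Base term: 12 August 2003 + 17 years → 12 August 2020.
Prosecution Delay Deduction: −181 days → 13 February 2020.

2020-02-13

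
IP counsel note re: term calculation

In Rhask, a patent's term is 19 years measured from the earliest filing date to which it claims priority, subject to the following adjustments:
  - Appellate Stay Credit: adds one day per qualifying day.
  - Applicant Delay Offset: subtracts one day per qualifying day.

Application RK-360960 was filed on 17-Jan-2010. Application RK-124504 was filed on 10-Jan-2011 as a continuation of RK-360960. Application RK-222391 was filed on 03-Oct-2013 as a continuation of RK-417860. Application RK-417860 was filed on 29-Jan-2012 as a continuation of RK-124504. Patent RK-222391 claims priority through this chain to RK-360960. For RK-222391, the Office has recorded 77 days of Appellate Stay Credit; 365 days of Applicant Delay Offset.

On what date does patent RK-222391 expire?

Earliest priority filing: 17 January 2010.
Base term: 17 January 2010 + 19 years → 17 January 2029.
Appellate Stay Credit: +77 days → 4 April 2029.
Applicant Delay Offset: −365 days → 4 April 2028.

April 4, 2028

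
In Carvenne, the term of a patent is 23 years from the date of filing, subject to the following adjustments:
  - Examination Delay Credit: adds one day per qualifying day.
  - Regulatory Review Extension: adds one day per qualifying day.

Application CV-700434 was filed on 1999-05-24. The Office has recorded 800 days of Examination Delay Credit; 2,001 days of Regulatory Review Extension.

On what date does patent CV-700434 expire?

2030-01-23

Base term: filing date + 23 years → 24 May 2022.
Examination Delay Credit: +800 days → 1 August 2024.
Regulatory Review Extension: +2001 days → 23 January 2030.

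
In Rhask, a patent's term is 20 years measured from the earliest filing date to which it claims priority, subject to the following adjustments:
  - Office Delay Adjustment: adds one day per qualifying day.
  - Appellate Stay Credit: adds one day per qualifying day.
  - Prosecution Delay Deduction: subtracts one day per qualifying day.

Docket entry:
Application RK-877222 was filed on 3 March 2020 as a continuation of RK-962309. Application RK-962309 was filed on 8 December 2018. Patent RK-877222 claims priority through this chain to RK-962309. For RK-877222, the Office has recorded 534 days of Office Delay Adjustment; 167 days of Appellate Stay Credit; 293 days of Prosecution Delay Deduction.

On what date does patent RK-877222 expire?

2040-01-20

Earliest priority filing: 8 December 2018.
Base term: 8 December 2018 + 20 years → 8 December 2038.
Office Delay Adjustment: +534 days → 25 May 2040.
Appellate Stay Credit: +167 days → 8 November 2040.
Prosecution Delay Deduction: −293 days → 20 January 2040.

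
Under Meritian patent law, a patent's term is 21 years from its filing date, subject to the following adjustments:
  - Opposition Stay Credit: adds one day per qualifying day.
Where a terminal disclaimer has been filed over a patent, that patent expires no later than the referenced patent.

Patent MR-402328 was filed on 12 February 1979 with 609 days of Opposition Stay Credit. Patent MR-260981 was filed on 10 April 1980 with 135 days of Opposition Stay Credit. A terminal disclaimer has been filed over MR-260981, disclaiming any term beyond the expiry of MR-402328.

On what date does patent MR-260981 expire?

Natural term of MR-260981:
  Base: filing + 21 years → 10 April 2001.
  Opposition Stay Credit: +135 days → 23 August 2001.
Expiry of referenced patent MR-402328:
  Base: filing + 21 years → 12 February 2000.
  Opposition Stay Credit: +609 days → 13 October 2001.
Terminal disclaimer: MR-260981 expires on the earlier of 23 August 2001 and 13 October 2001.

2001-08-23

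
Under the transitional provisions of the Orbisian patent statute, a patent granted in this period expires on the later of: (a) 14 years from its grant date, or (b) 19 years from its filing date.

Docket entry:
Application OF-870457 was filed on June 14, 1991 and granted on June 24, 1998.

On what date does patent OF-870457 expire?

2012-06-24

(a) grant + 14 years → 24 June 2012.
(b) filing + 19 years → 14 June 2010.
Later of the two: 24 June 2012.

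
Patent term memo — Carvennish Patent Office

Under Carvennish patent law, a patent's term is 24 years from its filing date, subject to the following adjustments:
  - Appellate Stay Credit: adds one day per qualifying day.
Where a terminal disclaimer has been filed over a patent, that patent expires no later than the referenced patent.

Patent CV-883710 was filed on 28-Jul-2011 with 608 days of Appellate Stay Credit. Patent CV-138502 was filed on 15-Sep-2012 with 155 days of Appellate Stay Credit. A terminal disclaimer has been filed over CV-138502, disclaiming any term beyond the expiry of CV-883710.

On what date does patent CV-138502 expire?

Natural term of CV-138502:
  Base: filing + 24 years → 15 September 2036.
  Appellate Stay Credit: +155 days → 17 February 2037.
Expiry of referenced patent CV-883710:
  Base: filing + 24 years → 28 July 2035.
  Appellate Stay Credit: +608 days → 27 March 2037.
Terminal disclaimer: CV-138502 expires on the earlier of 17 February 2037 and 27 March 2037.

February 17, 2037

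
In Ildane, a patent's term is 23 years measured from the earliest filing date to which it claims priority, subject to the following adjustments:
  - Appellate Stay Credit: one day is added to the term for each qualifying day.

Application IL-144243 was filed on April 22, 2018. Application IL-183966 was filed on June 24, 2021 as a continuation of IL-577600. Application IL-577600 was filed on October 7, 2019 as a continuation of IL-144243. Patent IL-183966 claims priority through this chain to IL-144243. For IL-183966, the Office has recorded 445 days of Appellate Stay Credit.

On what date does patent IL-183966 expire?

Earliest priority filing: 22 April 2018.
Base term: 22 April 2018 + 23 years → 22 April 2041.
Appellate Stay Credit: +445 days → 11 July 2042.

2042-07-11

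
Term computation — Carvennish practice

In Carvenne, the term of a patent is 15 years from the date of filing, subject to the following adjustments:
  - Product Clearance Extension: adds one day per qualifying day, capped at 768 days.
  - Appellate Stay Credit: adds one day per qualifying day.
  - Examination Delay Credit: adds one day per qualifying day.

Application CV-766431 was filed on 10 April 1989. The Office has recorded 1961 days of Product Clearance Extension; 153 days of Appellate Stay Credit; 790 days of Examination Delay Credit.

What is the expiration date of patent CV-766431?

Base term: filing date + 15 years → 10 April 2004.
Product Clearance Extension: 1961 days claimed exceeds the 768-day cap, so +768 days → 18 May 2006.
Appellate Stay Credit: +153 days → 18 October 2006.
Examination Delay Credit: +790 days → 16 December 2008.

December 16, 2008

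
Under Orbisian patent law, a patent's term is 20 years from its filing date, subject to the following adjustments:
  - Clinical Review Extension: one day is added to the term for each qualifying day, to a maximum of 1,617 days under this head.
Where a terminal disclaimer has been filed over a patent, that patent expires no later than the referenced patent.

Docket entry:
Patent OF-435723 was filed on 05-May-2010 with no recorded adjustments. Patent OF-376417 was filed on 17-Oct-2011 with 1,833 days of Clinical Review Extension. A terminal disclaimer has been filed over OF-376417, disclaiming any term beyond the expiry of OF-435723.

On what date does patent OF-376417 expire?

May 5, 2030

Natural term of OF-376417:
  Base: filing + 20 years → 17 October 2031.
  Clinical Review Extension: 1833 days claimed exceeds the 1617-day cap, so +1617 days → 21 March 2036.
Expiry of referenced patent OF-435723:
  Base: filing + 20 years → 5 May 2030.
Terminal disclaimer: OF-376417 expires on the earlier of 21 March 2036 and 5 May 2030.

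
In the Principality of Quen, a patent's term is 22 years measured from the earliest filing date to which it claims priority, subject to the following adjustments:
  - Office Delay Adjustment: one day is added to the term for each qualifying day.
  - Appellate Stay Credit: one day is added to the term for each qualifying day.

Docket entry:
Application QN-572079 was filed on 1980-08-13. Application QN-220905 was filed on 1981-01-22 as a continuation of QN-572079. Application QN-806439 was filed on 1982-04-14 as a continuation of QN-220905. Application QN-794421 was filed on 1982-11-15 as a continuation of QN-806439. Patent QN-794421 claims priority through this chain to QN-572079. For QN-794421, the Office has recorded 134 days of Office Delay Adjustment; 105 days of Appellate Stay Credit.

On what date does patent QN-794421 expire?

Earliest priority filing: 13 August 1980.
Base term: 13 August 1980 + 22 years → 13 August 2002.
Office Delay Adjustment: +134 days → 25 December 2002.
Appellate Stay Credit: +105 days → 9 April 2003.

2003-04-09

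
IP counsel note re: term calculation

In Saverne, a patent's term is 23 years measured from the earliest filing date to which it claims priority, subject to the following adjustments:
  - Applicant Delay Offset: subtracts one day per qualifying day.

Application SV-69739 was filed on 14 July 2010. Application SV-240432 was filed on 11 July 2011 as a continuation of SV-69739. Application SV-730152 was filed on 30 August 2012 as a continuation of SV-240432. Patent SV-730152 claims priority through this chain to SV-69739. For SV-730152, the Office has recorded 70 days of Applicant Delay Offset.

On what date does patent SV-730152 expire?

Earliest priority filing: 14 July 2010.
Base term: 14 July 2010 + 23 years → 14 July 2033.
Applicant Delay Offset: −70 days → 5 May 2033.

May 5, 2033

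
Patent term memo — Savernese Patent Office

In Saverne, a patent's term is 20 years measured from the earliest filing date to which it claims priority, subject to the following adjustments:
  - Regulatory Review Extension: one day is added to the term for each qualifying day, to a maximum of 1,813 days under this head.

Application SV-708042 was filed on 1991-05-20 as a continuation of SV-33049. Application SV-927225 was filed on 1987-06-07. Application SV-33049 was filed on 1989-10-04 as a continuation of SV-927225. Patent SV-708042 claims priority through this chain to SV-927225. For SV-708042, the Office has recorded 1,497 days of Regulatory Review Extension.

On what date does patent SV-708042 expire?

Earliest priority filing: 7 June 1987.
Base term: 7 June 1987 + 20 years → 7 June 2007.
Regulatory Review Extension: 1497 days (within the 1813-day cap) → +1497 days → 13 July 2011.

2011-07-13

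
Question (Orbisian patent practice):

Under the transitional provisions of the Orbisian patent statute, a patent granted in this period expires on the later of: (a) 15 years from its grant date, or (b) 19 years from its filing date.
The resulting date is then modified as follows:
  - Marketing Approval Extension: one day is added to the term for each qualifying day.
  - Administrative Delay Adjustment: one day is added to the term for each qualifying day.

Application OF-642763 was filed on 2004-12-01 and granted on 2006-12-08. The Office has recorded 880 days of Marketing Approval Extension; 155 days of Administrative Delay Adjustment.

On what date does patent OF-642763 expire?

2026-10-01

(a) grant + 15 years → 8 December 2021.
(b) filing + 19 years → 1 December 2023.
Later of the two: 1 December 2023.
Marketing Approval Extension: +880 days → 29 April 2026.
Administrative Delay Adjustment: +155 days → 1 October 2026.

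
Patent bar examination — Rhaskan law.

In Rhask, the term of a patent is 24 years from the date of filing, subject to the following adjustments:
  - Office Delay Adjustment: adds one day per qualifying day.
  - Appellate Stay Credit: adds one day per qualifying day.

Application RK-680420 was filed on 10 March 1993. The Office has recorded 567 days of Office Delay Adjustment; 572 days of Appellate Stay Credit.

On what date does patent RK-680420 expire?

April 22, 2020

Base term: filing date + 24 years → 10 March 2017.
Office Delay Adjustment: +567 days → 28 September 2018.
Appellate Stay Credit: +572 days → 22 April 2020.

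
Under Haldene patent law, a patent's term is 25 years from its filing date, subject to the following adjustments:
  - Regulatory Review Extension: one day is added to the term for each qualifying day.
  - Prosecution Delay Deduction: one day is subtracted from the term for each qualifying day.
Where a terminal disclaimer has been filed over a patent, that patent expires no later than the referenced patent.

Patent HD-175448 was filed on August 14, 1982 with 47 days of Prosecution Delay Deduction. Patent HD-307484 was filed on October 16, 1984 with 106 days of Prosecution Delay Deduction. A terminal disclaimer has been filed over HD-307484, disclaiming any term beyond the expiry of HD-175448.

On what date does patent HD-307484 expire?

June 28, 2007

Natural term of HD-307484:
  Base: filing + 25 years → 16 October 2009.
  Prosecution Delay Deduction: −106 days → 2 July 2009.
Expiry of referenced patent HD-175448:
  Base: filing + 25 years → 14 August 2007.
  Prosecution Delay Deduction: −47 days → 28 June 2007.
Terminal disclaimer: HD-307484 expires on the earlier of 2 July 2009 and 28 June 2007.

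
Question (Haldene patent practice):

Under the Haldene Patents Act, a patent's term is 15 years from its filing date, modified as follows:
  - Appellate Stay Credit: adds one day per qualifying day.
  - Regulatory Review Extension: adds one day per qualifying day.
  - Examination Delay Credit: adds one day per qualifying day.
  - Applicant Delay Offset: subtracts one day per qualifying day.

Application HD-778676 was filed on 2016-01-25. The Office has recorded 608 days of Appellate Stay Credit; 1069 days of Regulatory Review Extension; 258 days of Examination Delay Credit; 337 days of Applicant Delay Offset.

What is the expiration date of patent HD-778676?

Base term: filing date + 15 years → 25 January 2031.
Appellate Stay Credit: +608 days → 24 September 2032.
Regulatory Review Extension: +1069 days → 29 August 2035.
Examination Delay Credit: +258 days → 13 May 2036.
Applicant Delay Offset: −337 days → 11 June 2035.

2035-06-11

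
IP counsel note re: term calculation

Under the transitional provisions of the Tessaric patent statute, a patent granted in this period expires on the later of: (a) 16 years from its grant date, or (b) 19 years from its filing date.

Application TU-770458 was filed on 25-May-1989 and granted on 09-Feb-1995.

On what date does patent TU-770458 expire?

(a) grant + 16 years → 9 February 2011.
(b) filing + 19 years → 25 May 2008.
Later of the two: 9 February 2011.

2011-02-09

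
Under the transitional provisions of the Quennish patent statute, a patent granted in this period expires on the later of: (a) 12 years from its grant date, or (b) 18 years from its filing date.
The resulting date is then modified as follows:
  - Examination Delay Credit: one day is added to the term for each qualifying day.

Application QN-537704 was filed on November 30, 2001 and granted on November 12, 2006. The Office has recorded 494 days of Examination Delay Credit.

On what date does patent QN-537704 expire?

April 7, 2021

(a) grant + 12 years → 12 November 2018.
(b) filing + 18 years → 30 November 2019.
Later of the two: 30 November 2019.
Examination Delay Credit: +494 days → 7 April 2021.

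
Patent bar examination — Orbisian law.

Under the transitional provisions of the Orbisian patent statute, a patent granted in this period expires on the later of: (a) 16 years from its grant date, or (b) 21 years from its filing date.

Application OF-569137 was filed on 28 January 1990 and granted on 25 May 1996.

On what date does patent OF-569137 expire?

(a) grant + 16 years → 25 May 2012.
(b) filing + 21 years → 28 January 2011.
Later of the two: 25 May 2012.

May 25, 2012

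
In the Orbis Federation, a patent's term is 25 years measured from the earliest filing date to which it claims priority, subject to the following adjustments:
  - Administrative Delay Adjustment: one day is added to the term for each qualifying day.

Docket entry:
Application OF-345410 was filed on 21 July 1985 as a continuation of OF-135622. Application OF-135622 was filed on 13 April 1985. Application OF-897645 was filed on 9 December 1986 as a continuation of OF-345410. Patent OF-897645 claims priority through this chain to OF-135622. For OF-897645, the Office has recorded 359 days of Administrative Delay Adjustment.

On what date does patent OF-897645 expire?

Earliest priority filing: 13 April 1985.
Base term: 13 April 1985 + 25 years → 13 April 2010.
Administrative Delay Adjustment: +359 days → 7 April 2011.

2011-04-07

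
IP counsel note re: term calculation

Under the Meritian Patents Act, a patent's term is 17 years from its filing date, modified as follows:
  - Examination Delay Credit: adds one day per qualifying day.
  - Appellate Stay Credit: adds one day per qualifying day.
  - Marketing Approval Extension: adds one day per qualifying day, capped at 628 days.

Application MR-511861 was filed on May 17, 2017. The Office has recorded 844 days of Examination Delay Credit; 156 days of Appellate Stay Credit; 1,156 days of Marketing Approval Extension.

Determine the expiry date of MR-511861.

2038-10-31

Base term: filing date + 17 years → 17 May 2034.
Examination Delay Credit: +844 days → 7 September 2036.
Appellate Stay Credit: +156 days → 10 February 2037.
Marketing Approval Extension: 1156 days claimed exceeds the 628-day cap, so +628 days → 31 October 2038.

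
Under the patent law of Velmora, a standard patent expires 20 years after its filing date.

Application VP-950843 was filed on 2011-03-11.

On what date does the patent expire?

2031-03-11

Filing date + 20 years → 11 March 2031.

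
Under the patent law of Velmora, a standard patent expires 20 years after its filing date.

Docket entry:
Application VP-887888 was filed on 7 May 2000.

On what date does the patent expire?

2020-05-07

Filing date + 20 years → 7 May 2020.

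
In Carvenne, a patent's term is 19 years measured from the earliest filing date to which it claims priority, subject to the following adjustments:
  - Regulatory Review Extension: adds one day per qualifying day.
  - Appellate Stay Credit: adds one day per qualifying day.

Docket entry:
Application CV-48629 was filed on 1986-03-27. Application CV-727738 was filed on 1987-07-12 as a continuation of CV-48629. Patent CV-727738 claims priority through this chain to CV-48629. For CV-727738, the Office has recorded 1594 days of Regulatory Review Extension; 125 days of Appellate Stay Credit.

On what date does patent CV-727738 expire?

December 10, 2009

Earliest priority filing: 27 March 1986.
Base term: 27 March 1986 + 19 years → 27 March 2005.
Regulatory Review Extension: +1594 days → 7 August 2009.
Appellate Stay Credit: +125 days → 10 December 2009.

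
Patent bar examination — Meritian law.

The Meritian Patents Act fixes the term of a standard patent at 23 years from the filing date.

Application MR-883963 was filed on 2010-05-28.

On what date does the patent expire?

2033-05-28

Filing date + 23 years → 28 May 2033.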